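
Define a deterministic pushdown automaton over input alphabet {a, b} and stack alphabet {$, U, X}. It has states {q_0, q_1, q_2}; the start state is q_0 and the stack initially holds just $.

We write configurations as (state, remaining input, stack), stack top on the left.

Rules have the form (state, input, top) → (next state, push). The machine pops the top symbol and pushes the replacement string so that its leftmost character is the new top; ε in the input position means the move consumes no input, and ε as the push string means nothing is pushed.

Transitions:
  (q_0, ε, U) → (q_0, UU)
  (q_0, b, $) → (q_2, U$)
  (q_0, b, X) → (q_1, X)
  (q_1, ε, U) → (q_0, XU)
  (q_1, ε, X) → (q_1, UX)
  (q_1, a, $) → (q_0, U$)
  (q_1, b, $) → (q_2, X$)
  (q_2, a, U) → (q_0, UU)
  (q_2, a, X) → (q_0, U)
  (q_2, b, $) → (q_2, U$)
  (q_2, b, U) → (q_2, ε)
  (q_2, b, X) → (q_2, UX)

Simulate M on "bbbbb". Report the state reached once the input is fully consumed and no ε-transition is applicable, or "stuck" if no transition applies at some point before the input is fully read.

q_2

(q_0, bbbbb, $)
  read b, top $: go to q_2, push U$ → (q_2, bbbb, U$)
  read b, top U: go to q_2, push ε → (q_2, bbb, $)
  read b, top $: go to q_2, push U$ → (q_2, bb, U$)
  read b, top U: go to q_2, push ε → (q_2, b, $)
  read b, top $: go to q_2, push U$ → (q_2, ε, U$)
All input consumed; M is in state q_2.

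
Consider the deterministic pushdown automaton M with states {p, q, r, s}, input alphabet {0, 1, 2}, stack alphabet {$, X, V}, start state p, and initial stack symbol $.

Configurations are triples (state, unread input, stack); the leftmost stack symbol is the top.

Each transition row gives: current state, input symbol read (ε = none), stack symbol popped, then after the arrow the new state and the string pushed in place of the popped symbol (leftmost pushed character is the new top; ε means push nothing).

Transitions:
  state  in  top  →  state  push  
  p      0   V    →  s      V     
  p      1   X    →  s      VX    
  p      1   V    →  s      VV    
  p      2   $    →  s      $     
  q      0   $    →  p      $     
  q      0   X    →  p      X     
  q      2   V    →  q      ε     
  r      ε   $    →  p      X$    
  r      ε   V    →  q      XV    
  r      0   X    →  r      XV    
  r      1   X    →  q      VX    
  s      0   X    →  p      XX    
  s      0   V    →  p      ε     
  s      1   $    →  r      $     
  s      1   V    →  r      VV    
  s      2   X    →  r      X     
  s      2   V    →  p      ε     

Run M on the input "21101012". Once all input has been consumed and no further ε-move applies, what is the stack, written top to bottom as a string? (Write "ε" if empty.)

(p, 21101012, $) ⊢ (s, 1101012, $) ⊢ (r, 101012, $) ⊢ (p, 101012, X$) ⊢ (s, 01012, VX$) ⊢ (p, 1012, X$) ⊢ (s, 012, VX$) ⊢ (p, 12, X$) ⊢ (s, 2, VX$) ⊢ (p, ε, X$)
All input consumed in state p with stack X$.

X$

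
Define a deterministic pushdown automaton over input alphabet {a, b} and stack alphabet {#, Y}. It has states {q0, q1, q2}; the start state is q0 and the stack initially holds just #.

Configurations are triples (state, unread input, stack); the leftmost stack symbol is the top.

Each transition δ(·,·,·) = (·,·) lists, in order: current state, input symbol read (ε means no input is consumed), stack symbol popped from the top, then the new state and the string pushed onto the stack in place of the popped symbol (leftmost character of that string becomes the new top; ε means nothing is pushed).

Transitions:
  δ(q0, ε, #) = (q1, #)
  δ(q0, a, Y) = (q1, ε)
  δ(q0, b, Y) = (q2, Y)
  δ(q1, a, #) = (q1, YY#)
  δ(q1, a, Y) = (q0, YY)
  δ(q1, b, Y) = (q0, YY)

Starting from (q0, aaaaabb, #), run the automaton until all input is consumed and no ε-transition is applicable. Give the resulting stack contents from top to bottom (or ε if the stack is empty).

YYY#

(q0, aaaaabb, #)
  ε-move, top #: go to q1, push # → (q1, aaaaabb, #)
  read a, top #: go to q1, push YY# → (q1, aaaabb, YY#)
  read a, top Y: go to q0, push YY → (q0, aaabb, YYY#)
  read a, top Y: go to q1, push ε → (q1, aabb, YY#)
  read a, top Y: go to q0, push YY → (q0, abb, YYY#)
  read a, top Y: go to q1, push ε → (q1, bb, YY#)
  read b, top Y: go to q0, push YY → (q0, b, YYY#)
  read b, top Y: go to q2, push Y → (q2, ε, YYY#)
All input consumed in state q2 with stack YYY#.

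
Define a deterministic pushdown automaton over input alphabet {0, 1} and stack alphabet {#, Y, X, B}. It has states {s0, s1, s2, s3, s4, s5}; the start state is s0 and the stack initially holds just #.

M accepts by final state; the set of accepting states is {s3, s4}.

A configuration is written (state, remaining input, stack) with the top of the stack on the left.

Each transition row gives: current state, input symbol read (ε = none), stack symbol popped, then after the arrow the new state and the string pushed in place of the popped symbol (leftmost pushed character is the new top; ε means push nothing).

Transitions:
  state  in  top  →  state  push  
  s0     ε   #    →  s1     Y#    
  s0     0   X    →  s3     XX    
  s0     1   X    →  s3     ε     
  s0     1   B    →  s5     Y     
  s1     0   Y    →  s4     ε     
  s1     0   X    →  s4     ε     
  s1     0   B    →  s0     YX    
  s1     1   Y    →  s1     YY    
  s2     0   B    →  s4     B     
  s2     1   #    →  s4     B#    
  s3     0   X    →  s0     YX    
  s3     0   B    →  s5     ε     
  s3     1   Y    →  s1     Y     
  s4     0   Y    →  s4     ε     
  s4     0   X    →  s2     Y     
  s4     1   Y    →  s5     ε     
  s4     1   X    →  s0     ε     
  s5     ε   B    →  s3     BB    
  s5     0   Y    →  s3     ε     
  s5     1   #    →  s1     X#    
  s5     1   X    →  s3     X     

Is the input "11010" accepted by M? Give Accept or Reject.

(s0, 11010, #)
  ε-move, top #: go to s1, push Y# → (s1, 11010, Y#)
  read 1, top Y: go to s1, push YY → (s1, 1010, YY#)
  read 1, top Y: go to s1, push YY → (s1, 010, YYY#)
  read 0, top Y: go to s4, push ε → (s4, 10, YY#)
  read 1, top Y: go to s5, push ε → (s5, 0, Y#)
  read 0, top Y: go to s3, push ε → (s3, ε, #)
All input consumed; state s3 ∈ F.

Accept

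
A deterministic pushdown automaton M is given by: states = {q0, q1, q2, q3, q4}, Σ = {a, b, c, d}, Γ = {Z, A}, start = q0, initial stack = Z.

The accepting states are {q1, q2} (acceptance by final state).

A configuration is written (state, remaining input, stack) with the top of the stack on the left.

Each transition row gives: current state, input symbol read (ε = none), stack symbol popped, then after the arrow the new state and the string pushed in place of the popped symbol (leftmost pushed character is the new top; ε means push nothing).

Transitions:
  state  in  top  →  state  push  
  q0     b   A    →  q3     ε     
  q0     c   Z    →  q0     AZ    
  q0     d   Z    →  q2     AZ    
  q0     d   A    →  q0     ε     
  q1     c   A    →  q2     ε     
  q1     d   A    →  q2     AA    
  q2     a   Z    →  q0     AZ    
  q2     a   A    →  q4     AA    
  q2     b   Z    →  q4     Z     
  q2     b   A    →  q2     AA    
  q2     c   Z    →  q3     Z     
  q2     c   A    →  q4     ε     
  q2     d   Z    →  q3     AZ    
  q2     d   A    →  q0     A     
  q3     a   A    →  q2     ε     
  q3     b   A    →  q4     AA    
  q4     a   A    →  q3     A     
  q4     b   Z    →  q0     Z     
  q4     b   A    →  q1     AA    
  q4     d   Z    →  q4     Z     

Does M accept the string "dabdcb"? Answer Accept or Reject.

Accept

(q0, dabdcb, Z)
  read d, top Z: go to q2, push AZ → (q2, abdcb, AZ)
  read a, top A: go to q4, push AA → (q4, bdcb, AAZ)
  read b, top A: go to q1, push AA → (q1, dcb, AAAZ)
  read d, top A: go to q2, push AA → (q2, cb, AAAAZ)
  read c, top A: go to q4, push ε → (q4, b, AAAZ)
  read b, top A: go to q1, push AA → (q1, ε, AAAAZ)
All input consumed; state q1 ∈ F.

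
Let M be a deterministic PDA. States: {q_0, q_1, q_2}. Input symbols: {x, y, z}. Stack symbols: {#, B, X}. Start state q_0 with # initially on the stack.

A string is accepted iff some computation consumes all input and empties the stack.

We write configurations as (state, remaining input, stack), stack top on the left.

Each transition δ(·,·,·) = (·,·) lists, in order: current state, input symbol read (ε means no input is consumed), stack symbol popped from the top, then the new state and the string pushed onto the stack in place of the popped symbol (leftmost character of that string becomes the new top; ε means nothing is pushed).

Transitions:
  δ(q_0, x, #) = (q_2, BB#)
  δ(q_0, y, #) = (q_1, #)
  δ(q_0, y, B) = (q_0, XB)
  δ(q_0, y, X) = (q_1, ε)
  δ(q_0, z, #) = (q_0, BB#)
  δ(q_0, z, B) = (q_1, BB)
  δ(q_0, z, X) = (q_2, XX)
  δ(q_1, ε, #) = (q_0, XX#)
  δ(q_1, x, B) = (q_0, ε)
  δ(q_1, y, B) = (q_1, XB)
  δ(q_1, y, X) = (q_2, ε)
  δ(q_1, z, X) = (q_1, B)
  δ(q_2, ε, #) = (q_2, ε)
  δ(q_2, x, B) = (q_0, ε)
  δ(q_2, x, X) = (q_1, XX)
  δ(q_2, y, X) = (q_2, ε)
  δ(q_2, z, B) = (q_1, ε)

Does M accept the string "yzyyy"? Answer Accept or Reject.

(q_0, yzyyy, #)
  read y, top #: go to q_1, push # → (q_1, zyyy, #)
  ε-move, top #: go to q_0, push XX# → (q_0, zyyy, XX#)
  read z, top X: go to q_2, push XX → (q_2, yyy, XXX#)
  read y, top X: go to q_2, push ε → (q_2, yy, XX#)
  read y, top X: go to q_2, push ε → (q_2, y, X#)
  read y, top X: go to q_2, push ε → (q_2, ε, #)
  ε-move, top #: go to q_2, push ε → (q_2, ε, ε)
All input consumed and the stack is empty.

Accept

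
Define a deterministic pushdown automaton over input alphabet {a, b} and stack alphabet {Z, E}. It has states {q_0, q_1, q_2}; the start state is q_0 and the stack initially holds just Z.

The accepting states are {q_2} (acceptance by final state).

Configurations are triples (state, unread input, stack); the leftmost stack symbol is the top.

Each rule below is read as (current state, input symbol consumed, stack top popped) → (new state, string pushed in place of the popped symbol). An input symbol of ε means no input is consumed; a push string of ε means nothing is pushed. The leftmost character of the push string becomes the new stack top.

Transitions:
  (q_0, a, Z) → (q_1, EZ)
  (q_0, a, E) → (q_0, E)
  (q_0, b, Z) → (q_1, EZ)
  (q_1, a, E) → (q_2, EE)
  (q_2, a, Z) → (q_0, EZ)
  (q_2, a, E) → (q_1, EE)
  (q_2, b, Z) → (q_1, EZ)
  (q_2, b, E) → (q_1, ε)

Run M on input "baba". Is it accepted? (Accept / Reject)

(q_0, baba, Z) ⊢ (q_1, aba, EZ) ⊢ (q_2, ba, EEZ) ⊢ (q_1, a, EZ) ⊢ (q_2, ε, EEZ)
All input consumed; state q_2 ∈ F.

Accept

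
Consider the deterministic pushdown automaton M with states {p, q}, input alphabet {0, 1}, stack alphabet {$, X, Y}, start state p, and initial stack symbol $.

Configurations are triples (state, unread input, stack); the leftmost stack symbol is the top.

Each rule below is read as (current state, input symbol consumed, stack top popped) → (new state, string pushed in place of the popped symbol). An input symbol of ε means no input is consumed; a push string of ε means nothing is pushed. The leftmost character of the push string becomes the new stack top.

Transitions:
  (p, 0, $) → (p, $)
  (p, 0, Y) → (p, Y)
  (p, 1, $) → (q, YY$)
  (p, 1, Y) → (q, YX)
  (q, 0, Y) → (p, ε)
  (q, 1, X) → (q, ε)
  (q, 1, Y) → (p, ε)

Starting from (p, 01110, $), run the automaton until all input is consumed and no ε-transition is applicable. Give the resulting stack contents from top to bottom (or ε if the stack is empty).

(p, 01110, $)
  read 0, top $: go to p, push $ → (p, 1110, $)
  read 1, top $: go to q, push YY$ → (q, 110, YY$)
  read 1, top Y: go to p, push ε → (p, 10, Y$)
  read 1, top Y: go to q, push YX → (q, 0, YX$)
  read 0, top Y: go to p, push ε → (p, ε, X$)
All input consumed in state p with stack X$.

X$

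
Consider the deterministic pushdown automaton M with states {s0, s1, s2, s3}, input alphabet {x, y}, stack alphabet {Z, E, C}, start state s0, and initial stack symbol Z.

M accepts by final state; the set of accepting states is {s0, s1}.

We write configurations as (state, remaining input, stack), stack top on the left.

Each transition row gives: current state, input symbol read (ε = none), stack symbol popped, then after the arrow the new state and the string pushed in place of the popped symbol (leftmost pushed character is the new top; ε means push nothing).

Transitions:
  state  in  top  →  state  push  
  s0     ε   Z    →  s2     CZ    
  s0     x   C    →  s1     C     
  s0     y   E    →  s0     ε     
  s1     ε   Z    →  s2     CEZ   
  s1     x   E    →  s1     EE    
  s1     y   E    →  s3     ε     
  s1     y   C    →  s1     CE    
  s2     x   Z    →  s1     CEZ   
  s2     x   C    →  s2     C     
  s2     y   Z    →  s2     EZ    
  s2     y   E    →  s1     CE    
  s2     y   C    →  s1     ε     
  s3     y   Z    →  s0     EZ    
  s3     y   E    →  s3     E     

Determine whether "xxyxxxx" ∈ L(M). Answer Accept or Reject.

Reject

(s0, xxyxxxx, Z)
  ε-move, top Z: go to s2, push CZ → (s2, xxyxxxx, CZ)
  read x, top C: go to s2, push C → (s2, xyxxxx, CZ)
  read x, top C: go to s2, push C → (s2, yxxxx, CZ)
  read y, top C: go to s1, push ε → (s1, xxxx, Z)
  ε-move, top Z: go to s2, push CEZ → (s2, xxxx, CEZ)
  read x, top C: go to s2, push C → (s2, xxx, CEZ)
  read x, top C: go to s2, push C → (s2, xx, CEZ)
  read x, top C: go to s2, push C → (s2, x, CEZ)
  read x, top C: go to s2, push C → (s2, ε, CEZ)
All input consumed; state s2 ∉ F and no further ε-move applies.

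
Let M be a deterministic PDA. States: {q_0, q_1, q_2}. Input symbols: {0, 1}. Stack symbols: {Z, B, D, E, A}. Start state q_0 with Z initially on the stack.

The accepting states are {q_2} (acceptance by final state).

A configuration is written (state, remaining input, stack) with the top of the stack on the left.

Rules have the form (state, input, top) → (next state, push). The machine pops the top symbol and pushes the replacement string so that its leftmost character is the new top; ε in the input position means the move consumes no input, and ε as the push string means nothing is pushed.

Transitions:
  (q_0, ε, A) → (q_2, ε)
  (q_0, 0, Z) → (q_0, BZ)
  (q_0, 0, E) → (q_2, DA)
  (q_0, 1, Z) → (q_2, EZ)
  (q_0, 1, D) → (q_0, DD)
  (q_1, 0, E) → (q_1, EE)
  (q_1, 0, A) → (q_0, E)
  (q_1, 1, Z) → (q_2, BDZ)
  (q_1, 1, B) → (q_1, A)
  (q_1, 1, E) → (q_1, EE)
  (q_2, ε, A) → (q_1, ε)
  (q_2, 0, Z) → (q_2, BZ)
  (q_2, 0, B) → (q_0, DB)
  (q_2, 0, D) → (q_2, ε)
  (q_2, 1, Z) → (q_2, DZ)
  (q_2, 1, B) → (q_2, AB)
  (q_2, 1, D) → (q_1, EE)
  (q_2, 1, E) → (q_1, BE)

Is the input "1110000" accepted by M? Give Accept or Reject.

(q_0, 1110000, Z)
  read 1, top Z: go to q_2, push EZ → (q_2, 110000, EZ)
  read 1, top E: go to q_1, push BE → (q_1, 10000, BEZ)
  read 1, top B: go to q_1, push A → (q_1, 0000, AEZ)
  read 0, top A: go to q_0, push E → (q_0, 000, EEZ)
  read 0, top E: go to q_2, push DA → (q_2, 00, DAEZ)
  read 0, top D: go to q_2, push ε → (q_2, 0, AEZ)
  ε-move, top A: go to q_1, push ε → (q_1, 0, EZ)
  read 0, top E: go to q_1, push EE → (q_1, ε, EEZ)
All input consumed; state q_1 ∉ F and no further ε-move applies.

Reject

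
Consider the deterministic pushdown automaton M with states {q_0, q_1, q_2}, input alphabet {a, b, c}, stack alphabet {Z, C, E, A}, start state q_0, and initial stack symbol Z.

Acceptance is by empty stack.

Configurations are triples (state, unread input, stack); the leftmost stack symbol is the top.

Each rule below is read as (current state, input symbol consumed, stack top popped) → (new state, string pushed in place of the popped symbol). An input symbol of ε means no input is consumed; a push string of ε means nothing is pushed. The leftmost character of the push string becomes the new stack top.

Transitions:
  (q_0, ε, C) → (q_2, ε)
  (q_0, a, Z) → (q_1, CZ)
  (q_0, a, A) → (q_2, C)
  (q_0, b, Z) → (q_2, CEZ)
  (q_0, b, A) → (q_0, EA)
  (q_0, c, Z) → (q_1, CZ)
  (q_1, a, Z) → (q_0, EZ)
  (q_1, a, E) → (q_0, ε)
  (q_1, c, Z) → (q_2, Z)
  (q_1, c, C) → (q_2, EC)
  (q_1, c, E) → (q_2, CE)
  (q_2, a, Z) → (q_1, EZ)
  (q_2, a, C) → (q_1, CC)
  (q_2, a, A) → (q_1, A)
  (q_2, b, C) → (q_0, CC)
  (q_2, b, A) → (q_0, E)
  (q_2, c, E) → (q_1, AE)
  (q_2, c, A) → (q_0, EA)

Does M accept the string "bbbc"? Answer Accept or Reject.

Reject

(q_0, bbbc, Z)
  read b, top Z: go to q_2, push CEZ → (q_2, bbc, CEZ)
  read b, top C: go to q_0, push CC → (q_0, bc, CCEZ)
  ε-move, top C: go to q_2, push ε → (q_2, bc, CEZ)
  read b, top C: go to q_0, push CC → (q_0, c, CCEZ)
  ε-move, top C: go to q_2, push ε → (q_2, c, CEZ)
No transition applies at (q_2, c, CEZ); input not fully consumed.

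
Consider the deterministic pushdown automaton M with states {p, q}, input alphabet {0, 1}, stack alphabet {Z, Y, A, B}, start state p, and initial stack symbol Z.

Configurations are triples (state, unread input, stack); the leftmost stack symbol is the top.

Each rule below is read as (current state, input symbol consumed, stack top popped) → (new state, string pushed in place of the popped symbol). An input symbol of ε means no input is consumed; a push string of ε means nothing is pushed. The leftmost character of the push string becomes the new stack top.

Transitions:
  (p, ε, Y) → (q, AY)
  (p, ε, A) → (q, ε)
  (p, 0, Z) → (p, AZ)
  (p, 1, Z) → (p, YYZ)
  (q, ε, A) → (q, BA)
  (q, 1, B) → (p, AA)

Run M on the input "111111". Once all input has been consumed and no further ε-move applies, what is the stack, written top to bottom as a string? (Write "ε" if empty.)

(p, 111111, Z)
  read 1, top Z: go to p, push YYZ → (p, 11111, YYZ)
  ε-move, top Y: go to q, push AY → (q, 11111, AYYZ)
  ε-move, top A: go to q, push BA → (q, 11111, BAYYZ)
  read 1, top B: go to p, push AA → (p, 1111, AAAYYZ)
  ε-move, top A: go to q, push ε → (q, 1111, AAYYZ)
  ε-move, top A: go to q, push BA → (q, 1111, BAAYYZ)
  read 1, top B: go to p, push AA → (p, 111, AAAAYYZ)
  ε-move, top A: go to q, push ε → (q, 111, AAAYYZ)
  ε-move, top A: go to q, push BA → (q, 111, BAAAYYZ)
  read 1, top B: go to p, push AA → (p, 11, AAAAAYYZ)
  ε-move, top A: go to q, push ε → (q, 11, AAAAYYZ)
  ε-move, top A: go to q, push BA → (q, 11, BAAAAYYZ)
  read 1, top B: go to p, push AA → (p, 1, AAAAAAYYZ)
  ε-move, top A: go to q, push ε → (q, 1, AAAAAYYZ)
  ε-move, top A: go to q, push BA → (q, 1, BAAAAAYYZ)
  read 1, top B: go to p, push AA → (p, ε, AAAAAAAYYZ)
  ε-move, top A: go to q, push ε → (q, ε, AAAAAAYYZ)
  ε-move, top A: go to q, push BA → (q, ε, BAAAAAAYYZ)
All input consumed in state q with stack BAAAAAAYYZ.

BAAAAAAYYZ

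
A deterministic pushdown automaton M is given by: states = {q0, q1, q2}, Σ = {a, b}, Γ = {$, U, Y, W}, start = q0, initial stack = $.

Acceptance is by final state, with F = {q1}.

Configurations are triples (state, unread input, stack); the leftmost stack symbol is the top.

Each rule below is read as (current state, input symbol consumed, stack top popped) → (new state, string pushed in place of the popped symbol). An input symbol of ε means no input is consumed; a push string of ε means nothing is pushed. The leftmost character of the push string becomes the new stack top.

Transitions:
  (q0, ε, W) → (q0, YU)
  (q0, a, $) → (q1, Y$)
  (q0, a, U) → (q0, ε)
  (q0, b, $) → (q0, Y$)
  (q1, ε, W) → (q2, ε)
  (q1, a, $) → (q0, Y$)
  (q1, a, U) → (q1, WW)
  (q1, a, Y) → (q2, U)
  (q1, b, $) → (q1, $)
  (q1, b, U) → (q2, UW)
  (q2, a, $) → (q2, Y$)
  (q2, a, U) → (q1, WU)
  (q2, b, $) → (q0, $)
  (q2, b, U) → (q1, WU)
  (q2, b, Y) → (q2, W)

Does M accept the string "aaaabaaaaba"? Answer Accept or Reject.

(q0, aaaabaaaaba, $)
  read a, top $: go to q1, push Y$ → (q1, aaabaaaaba, Y$)
  read a, top Y: go to q2, push U → (q2, aabaaaaba, U$)
  read a, top U: go to q1, push WU → (q1, abaaaaba, WU$)
  ε-move, top W: go to q2, push ε → (q2, abaaaaba, U$)
  read a, top U: go to q1, push WU → (q1, baaaaba, WU$)
  ε-move, top W: go to q2, push ε → (q2, baaaaba, U$)
  read b, top U: go to q1, push WU → (q1, aaaaba, WU$)
  ε-move, top W: go to q2, push ε → (q2, aaaaba, U$)
  read a, top U: go to q1, push WU → (q1, aaaba, WU$)
  ε-move, top W: go to q2, push ε → (q2, aaaba, U$)
  read a, top U: go to q1, push WU → (q1, aaba, WU$)
  ε-move, top W: go to q2, push ε → (q2, aaba, U$)
  read a, top U: go to q1, push WU → (q1, aba, WU$)
  ε-move, top W: go to q2, push ε → (q2, aba, U$)
  read a, top U: go to q1, push WU → (q1, ba, WU$)
  ε-move, top W: go to q2, push ε → (q2, ba, U$)
  read b, top U: go to q1, push WU → (q1, a, WU$)
  ε-move, top W: go to q2, push ε → (q2, a, U$)
  read a, top U: go to q1, push WU → (q1, ε, WU$)
All input consumed; state q1 ∈ F.

Accept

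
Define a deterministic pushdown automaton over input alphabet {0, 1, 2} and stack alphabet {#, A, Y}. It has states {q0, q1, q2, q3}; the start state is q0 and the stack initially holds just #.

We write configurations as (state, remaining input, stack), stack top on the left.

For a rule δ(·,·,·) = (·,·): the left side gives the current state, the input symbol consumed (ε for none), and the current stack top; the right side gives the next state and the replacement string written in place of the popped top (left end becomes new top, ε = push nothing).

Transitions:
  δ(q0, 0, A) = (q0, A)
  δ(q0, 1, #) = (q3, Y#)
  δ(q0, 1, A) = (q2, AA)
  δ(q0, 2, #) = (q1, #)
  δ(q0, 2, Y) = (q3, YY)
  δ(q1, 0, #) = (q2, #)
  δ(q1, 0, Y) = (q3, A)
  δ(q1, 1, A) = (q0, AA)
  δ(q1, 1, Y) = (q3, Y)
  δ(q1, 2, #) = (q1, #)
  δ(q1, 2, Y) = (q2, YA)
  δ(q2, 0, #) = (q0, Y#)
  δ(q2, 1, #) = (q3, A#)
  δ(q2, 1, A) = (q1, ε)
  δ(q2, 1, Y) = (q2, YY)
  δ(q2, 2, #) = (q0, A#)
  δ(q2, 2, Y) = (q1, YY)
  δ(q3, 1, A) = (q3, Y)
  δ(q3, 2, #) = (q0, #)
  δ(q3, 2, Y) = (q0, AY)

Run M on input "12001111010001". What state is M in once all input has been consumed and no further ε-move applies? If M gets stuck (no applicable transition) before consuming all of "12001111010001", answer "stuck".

(q0, 12001111010001, #) ⊢ (q3, 2001111010001, Y#) ⊢ (q0, 001111010001, AY#) ⊢ (q0, 01111010001, AY#) ⊢ (q0, 1111010001, AY#) ⊢ (q2, 111010001, AAY#) ⊢ (q1, 11010001, AY#) ⊢ (q0, 1010001, AAY#) ⊢ (q2, 010001, AAAY#)
No transition for (q2, 0, top A); M blocks with input 010001 remaining.

stuck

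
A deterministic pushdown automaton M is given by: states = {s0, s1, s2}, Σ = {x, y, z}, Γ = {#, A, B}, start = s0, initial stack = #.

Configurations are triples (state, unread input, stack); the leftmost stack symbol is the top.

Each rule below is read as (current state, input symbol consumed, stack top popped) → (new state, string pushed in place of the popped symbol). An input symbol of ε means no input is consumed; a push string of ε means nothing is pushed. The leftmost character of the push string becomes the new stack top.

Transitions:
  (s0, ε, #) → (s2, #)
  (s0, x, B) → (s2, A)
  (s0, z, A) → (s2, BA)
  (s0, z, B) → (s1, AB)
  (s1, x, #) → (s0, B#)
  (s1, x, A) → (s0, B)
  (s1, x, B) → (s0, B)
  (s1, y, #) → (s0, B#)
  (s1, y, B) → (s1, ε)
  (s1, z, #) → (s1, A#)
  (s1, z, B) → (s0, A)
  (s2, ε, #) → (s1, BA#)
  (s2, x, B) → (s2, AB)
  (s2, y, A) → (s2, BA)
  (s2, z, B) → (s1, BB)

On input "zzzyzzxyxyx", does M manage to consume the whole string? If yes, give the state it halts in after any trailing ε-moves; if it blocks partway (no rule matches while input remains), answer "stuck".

(s0, zzzyzzxyxyx, #)
  ε-move, top #: go to s2, push # → (s2, zzzyzzxyxyx, #)
  ε-move, top #: go to s1, push BA# → (s1, zzzyzzxyxyx, BA#)
  read z, top B: go to s0, push A → (s0, zzyzzxyxyx, AA#)
  read z, top A: go to s2, push BA → (s2, zyzzxyxyx, BAA#)
  read z, top B: go to s1, push BB → (s1, yzzxyxyx, BBAA#)
  read y, top B: go to s1, push ε → (s1, zzxyxyx, BAA#)
  read z, top B: go to s0, push A → (s0, zxyxyx, AAA#)
  read z, top A: go to s2, push BA → (s2, xyxyx, BAAA#)
  read x, top B: go to s2, push AB → (s2, yxyx, ABAAA#)
  read y, top A: go to s2, push BA → (s2, xyx, BABAAA#)
  read x, top B: go to s2, push AB → (s2, yx, ABABAAA#)
  read y, top A: go to s2, push BA → (s2, x, BABABAAA#)
  read x, top B: go to s2, push AB → (s2, ε, ABABABAAA#)
All input consumed; M is in state s2.

s2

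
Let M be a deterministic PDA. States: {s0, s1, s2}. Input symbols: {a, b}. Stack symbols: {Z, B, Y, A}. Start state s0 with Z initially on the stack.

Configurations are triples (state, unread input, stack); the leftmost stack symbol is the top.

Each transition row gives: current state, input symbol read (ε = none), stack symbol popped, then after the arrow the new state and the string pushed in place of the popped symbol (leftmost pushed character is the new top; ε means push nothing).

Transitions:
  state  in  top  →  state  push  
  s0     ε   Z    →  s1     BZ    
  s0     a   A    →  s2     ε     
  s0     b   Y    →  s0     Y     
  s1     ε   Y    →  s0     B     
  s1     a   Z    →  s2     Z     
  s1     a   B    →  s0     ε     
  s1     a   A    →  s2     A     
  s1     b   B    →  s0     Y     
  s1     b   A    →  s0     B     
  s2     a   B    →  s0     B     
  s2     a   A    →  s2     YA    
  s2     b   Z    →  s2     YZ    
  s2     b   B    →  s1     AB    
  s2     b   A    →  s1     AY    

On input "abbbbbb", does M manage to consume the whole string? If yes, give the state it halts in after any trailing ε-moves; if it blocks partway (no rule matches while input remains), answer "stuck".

s0

(s0, abbbbbb, Z)
  ε-move, top Z: go to s1, push BZ → (s1, abbbbbb, BZ)
  read a, top B: go to s0, push ε → (s0, bbbbbb, Z)
  ε-move, top Z: go to s1, push BZ → (s1, bbbbbb, BZ)
  read b, top B: go to s0, push Y → (s0, bbbbb, YZ)
  read b, top Y: go to s0, push Y → (s0, bbbb, YZ)
  read b, top Y: go to s0, push Y → (s0, bbb, YZ)
  read b, top Y: go to s0, push Y → (s0, bb, YZ)
  read b, top Y: go to s0, push Y → (s0, b, YZ)
  read b, top Y: go to s0, push Y → (s0, ε, YZ)
All input consumed; M is in state s0.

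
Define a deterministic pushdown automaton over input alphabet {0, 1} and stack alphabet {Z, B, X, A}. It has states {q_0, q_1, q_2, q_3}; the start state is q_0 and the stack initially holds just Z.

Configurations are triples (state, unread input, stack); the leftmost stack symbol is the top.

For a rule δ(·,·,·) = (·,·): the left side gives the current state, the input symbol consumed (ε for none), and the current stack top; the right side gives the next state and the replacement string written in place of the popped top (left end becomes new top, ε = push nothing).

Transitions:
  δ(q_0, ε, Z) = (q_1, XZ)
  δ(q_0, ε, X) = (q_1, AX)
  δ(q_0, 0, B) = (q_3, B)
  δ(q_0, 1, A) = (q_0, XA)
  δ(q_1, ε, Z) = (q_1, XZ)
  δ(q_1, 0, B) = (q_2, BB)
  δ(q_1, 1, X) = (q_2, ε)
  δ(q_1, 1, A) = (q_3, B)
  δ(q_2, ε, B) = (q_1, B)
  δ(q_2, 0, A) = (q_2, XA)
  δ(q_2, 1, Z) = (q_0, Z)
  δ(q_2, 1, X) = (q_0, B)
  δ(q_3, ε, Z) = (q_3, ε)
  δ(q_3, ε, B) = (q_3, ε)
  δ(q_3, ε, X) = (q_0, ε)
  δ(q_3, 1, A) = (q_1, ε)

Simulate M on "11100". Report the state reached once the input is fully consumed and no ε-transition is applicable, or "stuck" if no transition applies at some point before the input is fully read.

stuck

(q_0, 11100, Z)
  ε-move, top Z: go to q_1, push XZ → (q_1, 11100, XZ)
  read 1, top X: go to q_2, push ε → (q_2, 1100, Z)
  read 1, top Z: go to q_0, push Z → (q_0, 100, Z)
  ε-move, top Z: go to q_1, push XZ → (q_1, 100, XZ)
  read 1, top X: go to q_2, push ε → (q_2, 00, Z)
No transition for (q_2, 0, top Z); M blocks with input 00 remaining.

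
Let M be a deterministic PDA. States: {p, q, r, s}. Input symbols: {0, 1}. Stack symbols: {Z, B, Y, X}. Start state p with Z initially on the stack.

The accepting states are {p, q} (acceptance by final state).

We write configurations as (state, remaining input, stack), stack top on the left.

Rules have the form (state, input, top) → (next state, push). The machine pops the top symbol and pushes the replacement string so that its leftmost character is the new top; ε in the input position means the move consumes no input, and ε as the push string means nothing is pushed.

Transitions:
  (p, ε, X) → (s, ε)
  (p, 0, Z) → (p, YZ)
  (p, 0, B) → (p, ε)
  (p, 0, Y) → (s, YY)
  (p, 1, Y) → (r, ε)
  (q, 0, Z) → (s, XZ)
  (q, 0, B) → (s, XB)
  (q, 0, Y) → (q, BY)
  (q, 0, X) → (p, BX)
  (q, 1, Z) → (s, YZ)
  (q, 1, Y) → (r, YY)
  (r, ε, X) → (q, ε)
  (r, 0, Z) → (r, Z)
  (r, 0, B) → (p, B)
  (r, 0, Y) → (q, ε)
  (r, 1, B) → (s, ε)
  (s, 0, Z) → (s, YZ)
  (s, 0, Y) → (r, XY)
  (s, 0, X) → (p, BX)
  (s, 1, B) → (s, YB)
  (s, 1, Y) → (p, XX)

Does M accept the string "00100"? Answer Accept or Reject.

Accept

(p, 00100, Z)
  read 0, top Z: go to p, push YZ → (p, 0100, YZ)
  read 0, top Y: go to s, push YY → (s, 100, YYZ)
  read 1, top Y: go to p, push XX → (p, 00, XXYZ)
  ε-move, top X: go to s, push ε → (s, 00, XYZ)
  read 0, top X: go to p, push BX → (p, 0, BXYZ)
  read 0, top B: go to p, push ε → (p, ε, XYZ)
All input consumed; state p ∈ F.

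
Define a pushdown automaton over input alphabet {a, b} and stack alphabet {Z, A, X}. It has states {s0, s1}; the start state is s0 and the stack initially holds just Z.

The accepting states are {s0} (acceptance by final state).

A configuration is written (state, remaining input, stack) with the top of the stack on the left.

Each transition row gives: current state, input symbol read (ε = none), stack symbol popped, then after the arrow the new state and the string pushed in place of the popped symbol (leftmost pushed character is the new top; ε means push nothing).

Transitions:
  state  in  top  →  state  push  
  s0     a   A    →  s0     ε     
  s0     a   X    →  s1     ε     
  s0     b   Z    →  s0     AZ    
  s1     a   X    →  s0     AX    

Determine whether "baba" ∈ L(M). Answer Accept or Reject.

Accept

One accepting computation: (s0, baba, Z) ⊢ (s0, aba, AZ) ⊢ (s0, ba, Z) ⊢ (s0, a, AZ) ⊢ (s0, ε, Z)
All input consumed and state s0 ∈ F.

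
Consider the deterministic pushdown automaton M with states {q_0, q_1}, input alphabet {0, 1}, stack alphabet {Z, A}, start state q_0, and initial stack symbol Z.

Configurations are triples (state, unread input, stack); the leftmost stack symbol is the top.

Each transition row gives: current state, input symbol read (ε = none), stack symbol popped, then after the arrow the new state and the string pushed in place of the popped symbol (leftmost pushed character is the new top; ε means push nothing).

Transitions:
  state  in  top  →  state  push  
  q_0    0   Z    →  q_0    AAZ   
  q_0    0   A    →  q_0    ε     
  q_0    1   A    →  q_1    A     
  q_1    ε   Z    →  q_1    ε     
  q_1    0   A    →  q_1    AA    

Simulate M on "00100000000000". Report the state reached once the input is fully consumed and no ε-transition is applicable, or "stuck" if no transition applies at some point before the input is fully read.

q_1

(q_0, 00100000000000, Z)
  read 0, top Z: go to q_0, push AAZ → (q_0, 0100000000000, AAZ)
  read 0, top A: go to q_0, push ε → (q_0, 100000000000, AZ)
  read 1, top A: go to q_1, push A → (q_1, 00000000000, AZ)
  read 0, top A: go to q_1, push AA → (q_1, 0000000000, AAZ)
  read 0, top A: go to q_1, push AA → (q_1, 000000000, AAAZ)
  read 0, top A: go to q_1, push AA → (q_1, 00000000, AAAAZ)
  read 0, top A: go to q_1, push AA → (q_1, 0000000, AAAAAZ)
  read 0, top A: go to q_1, push AA → (q_1, 000000, AAAAAAZ)
  read 0, top A: go to q_1, push AA → (q_1, 00000, AAAAAAAZ)
  read 0, top A: go to q_1, push AA → (q_1, 0000, AAAAAAAAZ)
  read 0, top A: go to q_1, push AA → (q_1, 000, AAAAAAAAAZ)
  read 0, top A: go to q_1, push AA → (q_1, 00, AAAAAAAAAAZ)
  read 0, top A: go to q_1, push AA → (q_1, 0, AAAAAAAAAAAZ)
  read 0, top A: go to q_1, push AA → (q_1, ε, AAAAAAAAAAAAZ)
All input consumed; M is in state q_1.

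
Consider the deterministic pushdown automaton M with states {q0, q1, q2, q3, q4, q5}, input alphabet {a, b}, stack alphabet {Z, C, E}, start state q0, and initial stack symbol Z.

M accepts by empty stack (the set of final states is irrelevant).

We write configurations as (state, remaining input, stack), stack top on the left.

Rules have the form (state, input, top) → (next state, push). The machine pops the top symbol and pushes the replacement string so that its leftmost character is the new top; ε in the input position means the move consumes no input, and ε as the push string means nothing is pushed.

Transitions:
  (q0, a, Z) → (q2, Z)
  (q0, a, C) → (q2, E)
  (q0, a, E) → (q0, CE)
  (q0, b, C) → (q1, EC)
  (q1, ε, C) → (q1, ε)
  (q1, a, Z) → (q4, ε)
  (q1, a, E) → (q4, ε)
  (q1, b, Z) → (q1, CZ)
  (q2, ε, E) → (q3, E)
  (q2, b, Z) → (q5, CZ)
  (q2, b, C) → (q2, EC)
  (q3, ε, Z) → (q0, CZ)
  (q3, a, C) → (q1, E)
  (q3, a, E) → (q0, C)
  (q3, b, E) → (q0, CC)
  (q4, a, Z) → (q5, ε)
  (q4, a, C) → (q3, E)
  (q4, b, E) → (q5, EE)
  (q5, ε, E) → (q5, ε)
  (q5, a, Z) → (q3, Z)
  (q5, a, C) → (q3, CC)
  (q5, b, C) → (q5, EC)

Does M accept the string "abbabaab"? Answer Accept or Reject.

(q0, abbabaab, Z) ⊢ (q2, bbabaab, Z) ⊢ (q5, babaab, CZ) ⊢ (q5, abaab, ECZ) ⊢ (q5, abaab, CZ) ⊢ (q3, baab, CCZ)
No transition applies at (q3, baab, CCZ); input not fully consumed.

Reject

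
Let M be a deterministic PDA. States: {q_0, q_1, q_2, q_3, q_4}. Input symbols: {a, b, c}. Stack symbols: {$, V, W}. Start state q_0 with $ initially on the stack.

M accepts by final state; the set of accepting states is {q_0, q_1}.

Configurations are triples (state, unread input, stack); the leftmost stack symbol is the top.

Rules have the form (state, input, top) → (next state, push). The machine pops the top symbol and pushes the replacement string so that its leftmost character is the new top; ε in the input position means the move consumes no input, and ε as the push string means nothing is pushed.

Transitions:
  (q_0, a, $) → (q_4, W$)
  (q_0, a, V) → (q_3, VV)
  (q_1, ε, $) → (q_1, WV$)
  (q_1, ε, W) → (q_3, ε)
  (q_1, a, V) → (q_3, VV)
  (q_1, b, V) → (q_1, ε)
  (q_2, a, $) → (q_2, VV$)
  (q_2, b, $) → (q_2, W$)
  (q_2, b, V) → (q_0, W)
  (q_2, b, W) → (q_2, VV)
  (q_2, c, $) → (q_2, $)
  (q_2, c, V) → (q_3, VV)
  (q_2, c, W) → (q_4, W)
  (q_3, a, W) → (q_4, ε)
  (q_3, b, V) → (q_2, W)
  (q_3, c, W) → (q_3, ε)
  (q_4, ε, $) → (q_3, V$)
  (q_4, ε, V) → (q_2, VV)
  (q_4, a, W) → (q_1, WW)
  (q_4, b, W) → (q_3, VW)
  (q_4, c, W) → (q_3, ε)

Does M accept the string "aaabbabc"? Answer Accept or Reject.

Reject

(q_0, aaabbabc, $) ⊢ (q_4, aabbabc, W$) ⊢ (q_1, abbabc, WW$) ⊢ (q_3, abbabc, W$) ⊢ (q_4, bbabc, $) ⊢ (q_3, bbabc, V$) ⊢ (q_2, babc, W$) ⊢ (q_2, abc, VV$)
No transition applies at (q_2, abc, VV$); input not fully consumed.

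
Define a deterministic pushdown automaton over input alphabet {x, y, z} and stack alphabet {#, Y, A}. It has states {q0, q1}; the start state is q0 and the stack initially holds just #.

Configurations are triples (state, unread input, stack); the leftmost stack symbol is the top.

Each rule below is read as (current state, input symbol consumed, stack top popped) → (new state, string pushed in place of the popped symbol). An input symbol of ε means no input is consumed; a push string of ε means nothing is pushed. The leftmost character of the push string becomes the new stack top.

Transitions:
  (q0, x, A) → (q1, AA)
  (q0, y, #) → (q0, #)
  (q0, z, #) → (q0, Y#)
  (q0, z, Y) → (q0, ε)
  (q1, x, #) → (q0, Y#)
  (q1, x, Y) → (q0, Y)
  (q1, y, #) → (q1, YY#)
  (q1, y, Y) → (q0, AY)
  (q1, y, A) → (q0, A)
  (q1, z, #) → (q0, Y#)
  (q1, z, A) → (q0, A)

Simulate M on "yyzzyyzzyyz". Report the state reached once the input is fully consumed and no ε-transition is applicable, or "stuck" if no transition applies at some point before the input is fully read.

(q0, yyzzyyzzyyz, #)
  read y, top #: go to q0, push # → (q0, yzzyyzzyyz, #)
  read y, top #: go to q0, push # → (q0, zzyyzzyyz, #)
  read z, top #: go to q0, push Y# → (q0, zyyzzyyz, Y#)
  read z, top Y: go to q0, push ε → (q0, yyzzyyz, #)
  read y, top #: go to q0, push # → (q0, yzzyyz, #)
  read y, top #: go to q0, push # → (q0, zzyyz, #)
  read z, top #: go to q0, push Y# → (q0, zyyz, Y#)
  read z, top Y: go to q0, push ε → (q0, yyz, #)
  read y, top #: go to q0, push # → (q0, yz, #)
  read y, top #: go to q0, push # → (q0, z, #)
  read z, top #: go to q0, push Y# → (q0, ε, Y#)
All input consumed; M is in state q0.

q0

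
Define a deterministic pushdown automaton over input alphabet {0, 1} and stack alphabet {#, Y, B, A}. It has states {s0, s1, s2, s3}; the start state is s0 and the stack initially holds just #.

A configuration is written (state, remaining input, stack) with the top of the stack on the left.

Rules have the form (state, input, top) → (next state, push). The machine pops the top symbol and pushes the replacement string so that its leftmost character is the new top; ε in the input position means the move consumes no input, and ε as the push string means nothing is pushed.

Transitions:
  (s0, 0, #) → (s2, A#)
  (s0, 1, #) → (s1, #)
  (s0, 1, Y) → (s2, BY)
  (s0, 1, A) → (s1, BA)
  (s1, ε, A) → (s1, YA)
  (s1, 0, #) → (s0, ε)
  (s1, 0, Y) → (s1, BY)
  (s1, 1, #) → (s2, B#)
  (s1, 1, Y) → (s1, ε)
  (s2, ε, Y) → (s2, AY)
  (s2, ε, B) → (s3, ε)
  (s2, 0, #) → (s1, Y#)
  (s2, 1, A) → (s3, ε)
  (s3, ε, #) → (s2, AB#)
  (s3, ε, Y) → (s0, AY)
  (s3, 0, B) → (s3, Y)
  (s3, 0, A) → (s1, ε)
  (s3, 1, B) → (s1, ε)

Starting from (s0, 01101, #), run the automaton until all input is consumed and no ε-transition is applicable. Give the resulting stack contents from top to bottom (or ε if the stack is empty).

BAY#

(s0, 01101, #) ⊢ (s2, 1101, A#) ⊢ (s3, 101, #) ⊢ (s2, 101, AB#) ⊢ (s3, 01, B#) ⊢ (s3, 1, Y#) ⊢ (s0, 1, AY#) ⊢ (s1, ε, BAY#)
All input consumed in state s1 with stack BAY#.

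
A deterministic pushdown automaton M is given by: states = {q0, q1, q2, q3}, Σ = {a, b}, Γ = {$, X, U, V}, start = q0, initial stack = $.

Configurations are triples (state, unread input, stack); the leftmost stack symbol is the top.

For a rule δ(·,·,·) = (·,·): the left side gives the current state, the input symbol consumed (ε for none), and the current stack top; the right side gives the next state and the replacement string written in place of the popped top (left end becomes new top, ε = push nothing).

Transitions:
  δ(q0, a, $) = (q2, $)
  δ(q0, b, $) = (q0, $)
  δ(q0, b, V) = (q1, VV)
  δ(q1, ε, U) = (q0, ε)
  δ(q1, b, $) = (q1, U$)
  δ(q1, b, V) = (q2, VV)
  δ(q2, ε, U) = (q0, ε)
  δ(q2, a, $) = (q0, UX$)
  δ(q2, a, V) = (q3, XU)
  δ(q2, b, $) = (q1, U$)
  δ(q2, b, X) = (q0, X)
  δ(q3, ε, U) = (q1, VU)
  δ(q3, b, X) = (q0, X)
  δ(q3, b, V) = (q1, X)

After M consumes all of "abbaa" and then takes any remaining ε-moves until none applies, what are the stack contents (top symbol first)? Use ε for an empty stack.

(q0, abbaa, $)
  read a, top $: go to q2, push $ → (q2, bbaa, $)
  read b, top $: go to q1, push U$ → (q1, baa, U$)
  ε-move, top U: go to q0, push ε → (q0, baa, $)
  read b, top $: go to q0, push $ → (q0, aa, $)
  read a, top $: go to q2, push $ → (q2, a, $)
  read a, top $: go to q0, push UX$ → (q0, ε, UX$)
All input consumed in state q0 with stack UX$.

UX$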